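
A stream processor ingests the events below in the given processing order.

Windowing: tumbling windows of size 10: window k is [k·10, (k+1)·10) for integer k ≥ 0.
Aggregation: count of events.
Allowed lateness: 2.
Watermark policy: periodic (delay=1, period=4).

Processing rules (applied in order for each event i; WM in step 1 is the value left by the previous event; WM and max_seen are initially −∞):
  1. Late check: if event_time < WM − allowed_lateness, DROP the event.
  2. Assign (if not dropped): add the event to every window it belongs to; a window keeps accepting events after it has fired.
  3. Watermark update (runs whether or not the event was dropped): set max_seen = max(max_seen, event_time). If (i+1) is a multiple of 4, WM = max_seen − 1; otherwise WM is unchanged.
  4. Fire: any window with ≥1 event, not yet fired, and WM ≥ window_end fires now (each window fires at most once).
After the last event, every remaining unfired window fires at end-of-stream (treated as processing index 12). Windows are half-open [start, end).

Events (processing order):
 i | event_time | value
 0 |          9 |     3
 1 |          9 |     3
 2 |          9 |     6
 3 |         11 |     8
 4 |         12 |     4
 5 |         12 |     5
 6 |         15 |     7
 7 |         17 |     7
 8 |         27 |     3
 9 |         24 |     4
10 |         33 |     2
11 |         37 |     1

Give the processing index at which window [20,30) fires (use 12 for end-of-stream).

i=0 t=9 v=3: → [0,10); WM=−∞
i=1 t=9 v=3: → [0,10); WM=−∞
i=2 t=9 v=6: → [0,10); WM=−∞
i=3 t=11 v=8: → [10,20); WM=10; [0,10) fires=3
i=4 t=12 v=4: → [10,20); WM=10
i=5 t=12 v=5: → [10,20); WM=10
i=6 t=15 v=7: → [10,20); WM=10
i=7 t=17 v=7: → [10,20); WM=16
i=8 t=27 v=3: → [20,30); WM=16
i=9 t=24 v=4: → [20,30); WM=16
i=10 t=33 v=2: → [30,40); WM=16
i=11 t=37 v=1: → [30,40); WM=36; [10,20) fires=5 [20,30) fires=2

11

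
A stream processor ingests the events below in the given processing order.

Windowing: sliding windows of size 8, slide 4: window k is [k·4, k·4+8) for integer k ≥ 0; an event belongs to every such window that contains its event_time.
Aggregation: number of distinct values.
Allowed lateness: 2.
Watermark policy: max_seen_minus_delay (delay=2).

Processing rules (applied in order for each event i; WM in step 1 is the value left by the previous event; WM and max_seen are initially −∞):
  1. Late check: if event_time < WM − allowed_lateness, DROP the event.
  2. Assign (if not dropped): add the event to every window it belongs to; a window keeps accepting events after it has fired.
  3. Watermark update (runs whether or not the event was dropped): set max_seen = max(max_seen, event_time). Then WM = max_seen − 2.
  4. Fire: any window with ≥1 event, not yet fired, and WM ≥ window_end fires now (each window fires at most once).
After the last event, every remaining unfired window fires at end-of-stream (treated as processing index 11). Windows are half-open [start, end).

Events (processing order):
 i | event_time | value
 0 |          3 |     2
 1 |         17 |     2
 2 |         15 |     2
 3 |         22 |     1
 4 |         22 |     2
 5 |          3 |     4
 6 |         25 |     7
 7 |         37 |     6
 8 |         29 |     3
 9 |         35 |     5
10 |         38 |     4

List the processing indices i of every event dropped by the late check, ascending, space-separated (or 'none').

i=0 t=3 v=2: → [0,8); WM=1
i=1 t=17 v=2: → [16,24),[12,20); WM=15; [0,8) fires=1
i=2 t=15 v=2: → [12,20),[8,16); WM=15
i=3 t=22 v=1: → [20,28),[16,24); WM=20; [8,16) fires=1 [12,20) fires=1
i=4 t=22 v=2: → [20,28),[16,24); WM=20
i=5 t=3 v=4: DROP (t<20-2); WM=20
i=6 t=25 v=7: → [24,32),[20,28); WM=23
i=7 t=37 v=6: → [36,44),[32,40); WM=35; [16,24) fires=2 [20,28) fires=3 [24,32) fires=1
i=8 t=29 v=3: DROP (t<35-2); WM=35
i=9 t=35 v=5: → [32,40),[28,36); WM=35
i=10 t=38 v=4: → [36,44),[32,40); WM=36; [28,36) fires=1

5 8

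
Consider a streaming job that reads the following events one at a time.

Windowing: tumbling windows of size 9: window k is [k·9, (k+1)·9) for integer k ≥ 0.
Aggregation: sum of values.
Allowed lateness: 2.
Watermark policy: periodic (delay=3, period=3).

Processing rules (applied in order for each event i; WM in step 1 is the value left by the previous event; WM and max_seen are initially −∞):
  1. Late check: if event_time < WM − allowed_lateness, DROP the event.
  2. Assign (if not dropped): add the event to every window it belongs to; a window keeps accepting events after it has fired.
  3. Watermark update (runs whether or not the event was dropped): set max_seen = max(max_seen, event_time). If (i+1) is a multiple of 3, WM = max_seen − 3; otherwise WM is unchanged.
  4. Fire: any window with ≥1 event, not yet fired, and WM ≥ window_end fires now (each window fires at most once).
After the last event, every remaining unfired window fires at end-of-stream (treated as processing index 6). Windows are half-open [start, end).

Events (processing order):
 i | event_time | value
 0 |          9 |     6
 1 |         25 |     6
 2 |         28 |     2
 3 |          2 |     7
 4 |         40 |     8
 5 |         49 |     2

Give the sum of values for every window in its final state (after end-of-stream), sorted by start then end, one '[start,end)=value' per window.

i=0 t=9 v=6: → [9,18); WM=−∞
i=1 t=25 v=6: → [18,27); WM=−∞
i=2 t=28 v=2: → [27,36); WM=25; [9,18) fires=6
i=3 t=2 v=7: DROP (t<25-2); WM=25
i=4 t=40 v=8: → [36,45); WM=25
i=5 t=49 v=2: → [45,54); WM=46; [18,27) fires=6 [27,36) fires=2 [36,45) fires=8

[9,18)=6 [18,27)=6 [27,36)=2 [36,45)=8 [45,54)=2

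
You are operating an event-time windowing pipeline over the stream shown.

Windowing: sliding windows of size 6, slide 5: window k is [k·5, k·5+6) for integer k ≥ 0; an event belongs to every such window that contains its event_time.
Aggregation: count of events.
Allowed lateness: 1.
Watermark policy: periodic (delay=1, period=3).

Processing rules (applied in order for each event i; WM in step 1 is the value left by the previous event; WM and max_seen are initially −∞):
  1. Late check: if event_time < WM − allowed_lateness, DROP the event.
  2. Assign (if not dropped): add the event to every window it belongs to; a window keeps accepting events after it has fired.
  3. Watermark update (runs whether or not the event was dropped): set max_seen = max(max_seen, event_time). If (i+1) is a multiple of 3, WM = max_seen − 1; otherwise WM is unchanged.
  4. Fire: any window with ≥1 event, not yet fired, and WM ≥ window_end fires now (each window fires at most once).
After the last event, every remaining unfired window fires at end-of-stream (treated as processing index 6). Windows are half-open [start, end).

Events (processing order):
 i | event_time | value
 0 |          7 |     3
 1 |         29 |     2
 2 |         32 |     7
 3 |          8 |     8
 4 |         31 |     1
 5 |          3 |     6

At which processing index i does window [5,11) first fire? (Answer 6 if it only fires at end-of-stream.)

2

i=0 t=7 v=3: → [5,11); WM=−∞
i=1 t=29 v=2: → [25,31); WM=−∞
i=2 t=32 v=7: → [30,36); WM=31; [5,11) fires=1 [25,31) fires=1
i=3 t=8 v=8: DROP (t<31-1); WM=31
i=4 t=31 v=1: → [30,36); WM=31
i=5 t=3 v=6: DROP (t<31-1); WM=31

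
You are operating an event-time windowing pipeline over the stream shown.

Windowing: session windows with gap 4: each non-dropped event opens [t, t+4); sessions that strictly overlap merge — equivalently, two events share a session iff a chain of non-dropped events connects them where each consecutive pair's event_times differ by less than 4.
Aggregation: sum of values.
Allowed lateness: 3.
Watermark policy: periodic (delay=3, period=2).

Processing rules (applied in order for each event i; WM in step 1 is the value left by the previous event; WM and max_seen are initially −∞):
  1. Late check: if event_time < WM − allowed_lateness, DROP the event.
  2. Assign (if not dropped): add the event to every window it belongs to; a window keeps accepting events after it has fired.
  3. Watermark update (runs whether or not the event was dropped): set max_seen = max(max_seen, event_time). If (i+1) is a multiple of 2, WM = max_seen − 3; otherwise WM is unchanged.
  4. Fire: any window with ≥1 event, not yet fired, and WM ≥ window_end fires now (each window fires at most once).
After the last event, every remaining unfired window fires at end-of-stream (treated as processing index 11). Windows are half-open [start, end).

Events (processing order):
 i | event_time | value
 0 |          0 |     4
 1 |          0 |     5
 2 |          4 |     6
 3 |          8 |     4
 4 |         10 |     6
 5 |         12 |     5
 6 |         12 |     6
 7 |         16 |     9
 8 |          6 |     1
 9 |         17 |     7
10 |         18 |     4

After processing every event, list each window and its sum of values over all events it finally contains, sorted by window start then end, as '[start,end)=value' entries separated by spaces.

i=0 t=0 v=4: → [0,4); WM=−∞
i=1 t=0 v=5: → [0,4); WM=-3
i=2 t=4 v=6: → [4,8); WM=-3
i=3 t=8 v=4: → [8,12); WM=5
i=4 t=10 v=6: → [8,14); WM=5
i=5 t=12 v=5: → [8,16); WM=9
i=6 t=12 v=6: → [8,16); WM=9
i=7 t=16 v=9: → [16,20); WM=13
i=8 t=6 v=1: DROP (t<13-3); WM=13
i=9 t=17 v=7: → [16,21); WM=14
i=10 t=18 v=4: → [16,22); WM=14

[0,4)=9 [4,8)=6 [8,16)=21 [16,22)=20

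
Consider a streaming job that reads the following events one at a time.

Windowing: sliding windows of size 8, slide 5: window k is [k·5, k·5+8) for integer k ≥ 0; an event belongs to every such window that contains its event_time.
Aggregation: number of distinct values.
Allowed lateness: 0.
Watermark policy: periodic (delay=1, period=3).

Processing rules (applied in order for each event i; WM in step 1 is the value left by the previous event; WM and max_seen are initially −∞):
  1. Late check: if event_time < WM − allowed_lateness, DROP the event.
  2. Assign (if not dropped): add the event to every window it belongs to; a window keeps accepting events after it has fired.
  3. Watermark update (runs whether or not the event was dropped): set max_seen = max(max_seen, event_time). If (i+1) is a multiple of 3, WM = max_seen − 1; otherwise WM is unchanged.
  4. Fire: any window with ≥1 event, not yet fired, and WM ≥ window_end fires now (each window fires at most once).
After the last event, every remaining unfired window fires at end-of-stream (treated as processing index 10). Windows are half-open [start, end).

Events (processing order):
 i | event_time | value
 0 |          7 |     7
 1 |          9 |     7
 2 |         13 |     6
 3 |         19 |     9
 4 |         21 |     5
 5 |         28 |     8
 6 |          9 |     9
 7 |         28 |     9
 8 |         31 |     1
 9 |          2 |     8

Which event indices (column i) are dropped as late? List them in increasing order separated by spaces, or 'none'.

6 9

i=0 t=7 v=7: → [5,13),[0,8); WM=−∞
i=1 t=9 v=7: → [5,13); WM=−∞
i=2 t=13 v=6: → [10,18); WM=12; [0,8) fires=1
i=3 t=19 v=9: → [15,23); WM=12
i=4 t=21 v=5: → [20,28),[15,23); WM=12
i=5 t=28 v=8: → [25,33); WM=27; [5,13) fires=1 [10,18) fires=1 [15,23) fires=2
i=6 t=9 v=9: DROP (t<27-0); WM=27
i=7 t=28 v=9: → [25,33); WM=27
i=8 t=31 v=1: → [30,38),[25,33); WM=30; [20,28) fires=1
i=9 t=2 v=8: DROP (t<30-0); WM=30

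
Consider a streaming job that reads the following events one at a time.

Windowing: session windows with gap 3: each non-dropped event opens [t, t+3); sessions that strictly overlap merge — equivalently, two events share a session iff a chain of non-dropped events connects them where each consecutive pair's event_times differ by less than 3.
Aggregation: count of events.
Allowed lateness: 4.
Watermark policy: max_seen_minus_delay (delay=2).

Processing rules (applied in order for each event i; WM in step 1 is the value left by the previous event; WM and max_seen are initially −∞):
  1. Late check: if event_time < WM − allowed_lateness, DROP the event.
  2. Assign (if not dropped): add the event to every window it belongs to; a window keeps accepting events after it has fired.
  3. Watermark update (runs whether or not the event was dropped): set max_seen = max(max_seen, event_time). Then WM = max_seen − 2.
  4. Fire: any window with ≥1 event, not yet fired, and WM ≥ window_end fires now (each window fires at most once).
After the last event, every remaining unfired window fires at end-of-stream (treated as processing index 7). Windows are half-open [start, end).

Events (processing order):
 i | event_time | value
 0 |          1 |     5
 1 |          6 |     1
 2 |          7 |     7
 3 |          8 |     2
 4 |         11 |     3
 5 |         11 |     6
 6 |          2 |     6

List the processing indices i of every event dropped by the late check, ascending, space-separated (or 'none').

i=0 t=1 v=5: → [1,4); WM=-1
i=1 t=6 v=1: → [6,9); WM=4
i=2 t=7 v=7: → [6,10); WM=5
i=3 t=8 v=2: → [6,11); WM=6
i=4 t=11 v=3: → [11,14); WM=9
i=5 t=11 v=6: → [11,14); WM=9
i=6 t=2 v=6: DROP (t<9-4); WM=9

6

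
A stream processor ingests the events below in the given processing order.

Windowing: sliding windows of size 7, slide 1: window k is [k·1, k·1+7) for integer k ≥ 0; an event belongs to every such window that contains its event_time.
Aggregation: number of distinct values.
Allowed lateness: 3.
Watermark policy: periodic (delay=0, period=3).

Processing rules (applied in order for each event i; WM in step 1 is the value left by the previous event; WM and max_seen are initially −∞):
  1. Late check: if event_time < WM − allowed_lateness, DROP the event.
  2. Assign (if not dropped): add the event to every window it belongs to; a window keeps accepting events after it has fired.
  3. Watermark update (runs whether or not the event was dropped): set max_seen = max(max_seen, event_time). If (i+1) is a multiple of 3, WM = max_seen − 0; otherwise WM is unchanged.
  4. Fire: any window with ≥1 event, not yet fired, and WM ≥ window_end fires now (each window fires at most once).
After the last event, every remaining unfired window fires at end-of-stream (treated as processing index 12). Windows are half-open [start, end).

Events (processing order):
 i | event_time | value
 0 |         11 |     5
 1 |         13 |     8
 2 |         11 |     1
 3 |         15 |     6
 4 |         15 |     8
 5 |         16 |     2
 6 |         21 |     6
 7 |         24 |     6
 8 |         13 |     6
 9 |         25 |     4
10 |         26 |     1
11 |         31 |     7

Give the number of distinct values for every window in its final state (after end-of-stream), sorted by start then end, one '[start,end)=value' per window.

[5,12)=2 [6,13)=2 [7,14)=4 [8,15)=4 [9,16)=4 [10,17)=5 [11,18)=5 [12,19)=3 [13,20)=3 [14,21)=3 [15,22)=3 [16,23)=2 [17,24)=1 [18,25)=1 [19,26)=2 [20,27)=3 [21,28)=3 [22,29)=3 [23,30)=3 [24,31)=3 [25,32)=3 [26,33)=2 [27,34)=1 [28,35)=1 [29,36)=1 [30,37)=1 [31,38)=1

i=0 t=11 v=5: → [11,18),[10,17),[9,16),[8,15),[7,14),[6,13),[5,12); WM=−∞
i=1 t=13 v=8: → [13,20),[12,19),[11,18),[10,17),[9,16),[8,15),[7,14); WM=−∞
i=2 t=11 v=1: → [11,18),[10,17),[9,16),[8,15),[7,14),[6,13),[5,12); WM=13; [5,12) fires=2 [6,13) fires=2
i=3 t=15 v=6: → [15,22),[14,21),[13,20),[12,19),[11,18),[10,17),[9,16); WM=13
i=4 t=15 v=8: → [15,22),[14,21),[13,20),[12,19),[11,18),[10,17),[9,16); WM=13
i=5 t=16 v=2: → [16,23),[15,22),[14,21),[13,20),[12,19),[11,18),[10,17); WM=16; [7,14) fires=3 [8,15) fires=3 [9,16) fires=4
i=6 t=21 v=6: → [21,28),[20,27),[19,26),[18,25),[17,24),[16,23),[15,22); WM=16
i=7 t=24 v=6: → [24,31),[23,30),[22,29),[21,28),[20,27),[19,26),[18,25); WM=16
i=8 t=13 v=6: → [13,20),[12,19),[11,18),[10,17),[9,16),[8,15),[7,14); WM=24; [10,17) fires=5 [11,18) fires=5 [12,19) fires=3 [13,20) fires=3 [14,21) fires=3 [15,22) fires=3 [16,23) fires=2 [17,24) fires=1
i=9 t=25 v=4: → [25,32),[24,31),[23,30),[22,29),[21,28),[20,27),[19,26); WM=24
i=10 t=26 v=1: → [26,33),[25,32),[24,31),[23,30),[22,29),[21,28),[20,27); WM=24
i=11 t=31 v=7: → [31,38),[30,37),[29,36),[28,35),[27,34),[26,33),[25,32); WM=31; [18,25) fires=1 [19,26) fires=2 [20,27) fires=3 [21,28) fires=3 [22,29) fires=3 [23,30) fires=3 [24,31) fires=3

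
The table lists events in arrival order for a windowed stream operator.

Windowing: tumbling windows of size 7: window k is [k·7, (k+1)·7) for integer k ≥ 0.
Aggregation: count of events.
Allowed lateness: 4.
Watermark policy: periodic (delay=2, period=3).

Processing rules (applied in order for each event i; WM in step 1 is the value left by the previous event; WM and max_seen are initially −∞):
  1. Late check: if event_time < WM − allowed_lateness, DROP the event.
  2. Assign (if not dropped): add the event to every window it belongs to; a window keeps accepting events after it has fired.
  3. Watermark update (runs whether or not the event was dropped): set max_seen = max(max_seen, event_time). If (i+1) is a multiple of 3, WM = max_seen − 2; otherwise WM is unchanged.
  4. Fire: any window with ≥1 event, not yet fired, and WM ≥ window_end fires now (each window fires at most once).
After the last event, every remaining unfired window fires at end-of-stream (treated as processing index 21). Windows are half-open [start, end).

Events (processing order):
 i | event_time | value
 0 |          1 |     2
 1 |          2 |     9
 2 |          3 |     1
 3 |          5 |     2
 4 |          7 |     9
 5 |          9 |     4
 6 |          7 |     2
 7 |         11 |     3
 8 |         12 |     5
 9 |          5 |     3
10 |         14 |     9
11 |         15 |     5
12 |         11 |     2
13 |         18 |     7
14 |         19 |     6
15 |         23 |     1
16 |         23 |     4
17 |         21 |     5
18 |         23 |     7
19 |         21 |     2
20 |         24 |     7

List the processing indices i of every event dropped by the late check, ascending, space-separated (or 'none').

i=0 t=1 v=2: → [0,7); WM=−∞
i=1 t=2 v=9: → [0,7); WM=−∞
i=2 t=3 v=1: → [0,7); WM=1
i=3 t=5 v=2: → [0,7); WM=1
i=4 t=7 v=9: → [7,14); WM=1
i=5 t=9 v=4: → [7,14); WM=7; [0,7) fires=4
i=6 t=7 v=2: → [7,14); WM=7
i=7 t=11 v=3: → [7,14); WM=7
i=8 t=12 v=5: → [7,14); WM=10
i=9 t=5 v=3: DROP (t<10-4); WM=10
i=10 t=14 v=9: → [14,21); WM=10
i=11 t=15 v=5: → [14,21); WM=13
i=12 t=11 v=2: → [7,14); WM=13
i=13 t=18 v=7: → [14,21); WM=13
i=14 t=19 v=6: → [14,21); WM=17; [7,14) fires=6
i=15 t=23 v=1: → [21,28); WM=17
i=16 t=23 v=4: → [21,28); WM=17
i=17 t=21 v=5: → [21,28); WM=21; [14,21) fires=4
i=18 t=23 v=7: → [21,28); WM=21
i=19 t=21 v=2: → [21,28); WM=21
i=20 t=24 v=7: → [21,28); WM=22

9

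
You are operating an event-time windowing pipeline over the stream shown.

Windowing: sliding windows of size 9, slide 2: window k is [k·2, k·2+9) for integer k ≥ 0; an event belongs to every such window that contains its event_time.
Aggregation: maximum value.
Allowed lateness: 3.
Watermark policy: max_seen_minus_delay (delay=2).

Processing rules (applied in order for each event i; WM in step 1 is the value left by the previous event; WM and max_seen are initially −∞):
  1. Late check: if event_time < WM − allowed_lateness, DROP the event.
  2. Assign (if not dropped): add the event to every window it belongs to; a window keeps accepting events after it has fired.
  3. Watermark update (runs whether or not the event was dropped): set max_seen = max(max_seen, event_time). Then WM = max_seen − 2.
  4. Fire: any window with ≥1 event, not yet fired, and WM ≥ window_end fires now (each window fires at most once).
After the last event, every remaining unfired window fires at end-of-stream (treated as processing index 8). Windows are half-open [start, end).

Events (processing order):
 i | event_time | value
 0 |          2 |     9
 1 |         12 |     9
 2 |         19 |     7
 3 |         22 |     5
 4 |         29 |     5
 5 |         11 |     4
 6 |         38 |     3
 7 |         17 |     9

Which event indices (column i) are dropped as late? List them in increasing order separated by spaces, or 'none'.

5 7

i=0 t=2 v=9: → [2,11),[0,9); WM=0
i=1 t=12 v=9: → [12,21),[10,19),[8,17),[6,15),[4,13); WM=10; [0,9) fires=9
i=2 t=19 v=7: → [18,27),[16,25),[14,23),[12,21); WM=17; [2,11) fires=9 [4,13) fires=9 [6,15) fires=9 [8,17) fires=9
i=3 t=22 v=5: → [22,31),[20,29),[18,27),[16,25),[14,23); WM=20; [10,19) fires=9
i=4 t=29 v=5: → [28,37),[26,35),[24,33),[22,31); WM=27; [12,21) fires=9 [14,23) fires=7 [16,25) fires=7 [18,27) fires=7
i=5 t=11 v=4: DROP (t<27-3); WM=27
i=6 t=38 v=3: → [38,47),[36,45),[34,43),[32,41),[30,39); WM=36; [20,29) fires=5 [22,31) fires=5 [24,33) fires=5 [26,35) fires=5
i=7 t=17 v=9: DROP (t<36-3); WM=36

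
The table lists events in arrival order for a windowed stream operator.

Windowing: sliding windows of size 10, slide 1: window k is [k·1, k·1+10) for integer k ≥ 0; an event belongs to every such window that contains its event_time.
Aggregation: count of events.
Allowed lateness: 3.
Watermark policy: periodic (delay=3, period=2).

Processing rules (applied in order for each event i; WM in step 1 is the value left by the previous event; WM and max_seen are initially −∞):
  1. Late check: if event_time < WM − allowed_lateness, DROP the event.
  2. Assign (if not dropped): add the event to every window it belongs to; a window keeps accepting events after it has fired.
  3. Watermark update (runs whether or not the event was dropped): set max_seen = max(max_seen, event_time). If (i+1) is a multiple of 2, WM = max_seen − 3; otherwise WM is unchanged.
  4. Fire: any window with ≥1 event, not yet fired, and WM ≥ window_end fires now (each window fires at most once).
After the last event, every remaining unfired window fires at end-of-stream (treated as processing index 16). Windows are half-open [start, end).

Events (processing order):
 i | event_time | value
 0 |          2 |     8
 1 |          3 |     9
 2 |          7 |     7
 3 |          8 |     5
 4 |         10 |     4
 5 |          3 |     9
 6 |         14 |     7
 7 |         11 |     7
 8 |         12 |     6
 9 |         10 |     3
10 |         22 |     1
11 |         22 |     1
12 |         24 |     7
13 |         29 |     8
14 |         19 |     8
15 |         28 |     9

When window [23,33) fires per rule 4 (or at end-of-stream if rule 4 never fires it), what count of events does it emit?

i=0 t=2 v=8: → [2,12),[1,11),[0,10); WM=−∞
i=1 t=3 v=9: → [3,13),[2,12),[1,11),[0,10); WM=0
i=2 t=7 v=7: → [7,17),[6,16),[5,15),[4,14),[3,13),[2,12),[1,11),[0,10); WM=0
i=3 t=8 v=5: → [8,18),[7,17),[6,16),[5,15),[4,14),[3,13),[2,12),[1,11),[0,10); WM=5
i=4 t=10 v=4: → [10,20),[9,19),[8,18),[7,17),[6,16),[5,15),[4,14),[3,13),[2,12),[1,11); WM=5
i=5 t=3 v=9: → [3,13),[2,12),[1,11),[0,10); WM=7
i=6 t=14 v=7: → [14,24),[13,23),[12,22),[11,21),[10,20),[9,19),[8,18),[7,17),[6,16),[5,15); WM=7
i=7 t=11 v=7: → [11,21),[10,20),[9,19),[8,18),[7,17),[6,16),[5,15),[4,14),[3,13),[2,12); WM=11; [0,10) fires=5 [1,11) fires=6
i=8 t=12 v=6: → [12,22),[11,21),[10,20),[9,19),[8,18),[7,17),[6,16),[5,15),[4,14),[3,13); WM=11
i=9 t=10 v=3: → [10,20),[9,19),[8,18),[7,17),[6,16),[5,15),[4,14),[3,13),[2,12),[1,11); WM=11
i=10 t=22 v=1: → [22,32),[21,31),[20,30),[19,29),[18,28),[17,27),[16,26),[15,25),[14,24),[13,23); WM=11
i=11 t=22 v=1: → [22,32),[21,31),[20,30),[19,29),[18,28),[17,27),[16,26),[15,25),[14,24),[13,23); WM=19; [2,12) fires=8 [3,13) fires=8 [4,14) fires=6 [5,15) fires=7 [6,16) fires=7 [7,17) fires=7 [8,18) fires=6 [9,19) fires=5
i=12 t=24 v=7: → [24,34),[23,33),[22,32),[21,31),[20,30),[19,29),[18,28),[17,27),[16,26),[15,25); WM=19
i=13 t=29 v=8: → [29,39),[28,38),[27,37),[26,36),[25,35),[24,34),[23,33),[22,32),[21,31),[20,30); WM=26; [10,20) fires=5 [11,21) fires=3 [12,22) fires=2 [13,23) fires=3 [14,24) fires=3 [15,25) fires=3 [16,26) fires=3
i=14 t=19 v=8: DROP (t<26-3); WM=26
i=15 t=28 v=9: → [28,38),[27,37),[26,36),[25,35),[24,34),[23,33),[22,32),[21,31),[20,30),[19,29); WM=26

3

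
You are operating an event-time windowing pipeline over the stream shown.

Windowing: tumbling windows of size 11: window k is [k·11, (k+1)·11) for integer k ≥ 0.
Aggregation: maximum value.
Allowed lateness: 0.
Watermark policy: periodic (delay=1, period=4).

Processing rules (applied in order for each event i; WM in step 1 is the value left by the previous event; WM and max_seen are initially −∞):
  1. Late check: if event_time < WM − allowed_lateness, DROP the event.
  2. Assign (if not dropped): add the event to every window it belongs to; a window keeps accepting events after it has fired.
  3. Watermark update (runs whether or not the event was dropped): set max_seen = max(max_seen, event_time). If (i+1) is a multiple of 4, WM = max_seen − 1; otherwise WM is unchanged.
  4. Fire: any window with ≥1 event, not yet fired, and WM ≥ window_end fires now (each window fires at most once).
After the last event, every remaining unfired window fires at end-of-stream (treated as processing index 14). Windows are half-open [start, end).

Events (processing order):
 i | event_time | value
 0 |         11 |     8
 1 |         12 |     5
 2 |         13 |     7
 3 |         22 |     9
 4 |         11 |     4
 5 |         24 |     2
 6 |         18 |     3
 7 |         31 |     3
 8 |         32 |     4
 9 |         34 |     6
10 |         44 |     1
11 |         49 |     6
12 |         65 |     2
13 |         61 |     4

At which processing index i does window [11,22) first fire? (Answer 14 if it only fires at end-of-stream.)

7

i=0 t=11 v=8: → [11,22); WM=−∞
i=1 t=12 v=5: → [11,22); WM=−∞
i=2 t=13 v=7: → [11,22); WM=−∞
i=3 t=22 v=9: → [22,33); WM=21
i=4 t=11 v=4: DROP (t<21-0); WM=21
i=5 t=24 v=2: → [22,33); WM=21
i=6 t=18 v=3: DROP (t<21-0); WM=21
i=7 t=31 v=3: → [22,33); WM=30; [11,22) fires=8
i=8 t=32 v=4: → [22,33); WM=30
i=9 t=34 v=6: → [33,44); WM=30
i=10 t=44 v=1: → [44,55); WM=30
i=11 t=49 v=6: → [44,55); WM=48; [22,33) fires=9 [33,44) fires=6
i=12 t=65 v=2: → [55,66); WM=48
i=13 t=61 v=4: → [55,66); WM=48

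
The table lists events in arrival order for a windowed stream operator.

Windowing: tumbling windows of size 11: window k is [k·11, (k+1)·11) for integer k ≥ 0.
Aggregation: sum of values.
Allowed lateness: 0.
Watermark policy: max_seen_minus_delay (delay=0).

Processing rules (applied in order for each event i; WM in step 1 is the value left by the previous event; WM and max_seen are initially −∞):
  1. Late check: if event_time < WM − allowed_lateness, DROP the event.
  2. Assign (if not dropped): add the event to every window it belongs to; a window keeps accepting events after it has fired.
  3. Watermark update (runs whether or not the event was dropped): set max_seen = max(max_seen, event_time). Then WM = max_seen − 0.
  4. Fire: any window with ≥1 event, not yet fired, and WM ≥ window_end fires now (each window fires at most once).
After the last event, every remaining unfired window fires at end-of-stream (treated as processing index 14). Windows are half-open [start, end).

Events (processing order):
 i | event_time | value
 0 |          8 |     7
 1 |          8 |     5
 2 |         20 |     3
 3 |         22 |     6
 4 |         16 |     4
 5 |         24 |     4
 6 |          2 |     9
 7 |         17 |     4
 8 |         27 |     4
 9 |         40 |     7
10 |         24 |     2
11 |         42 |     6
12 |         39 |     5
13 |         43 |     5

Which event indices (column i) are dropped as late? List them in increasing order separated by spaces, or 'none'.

i=0 t=8 v=7: → [0,11); WM=8
i=1 t=8 v=5: → [0,11); WM=8
i=2 t=20 v=3: → [11,22); WM=20; [0,11) fires=12
i=3 t=22 v=6: → [22,33); WM=22; [11,22) fires=3
i=4 t=16 v=4: DROP (t<22-0); WM=22
i=5 t=24 v=4: → [22,33); WM=24
i=6 t=2 v=9: DROP (t<24-0); WM=24
i=7 t=17 v=4: DROP (t<24-0); WM=24
i=8 t=27 v=4: → [22,33); WM=27
i=9 t=40 v=7: → [33,44); WM=40; [22,33) fires=14
i=10 t=24 v=2: DROP (t<40-0); WM=40
i=11 t=42 v=6: → [33,44); WM=42
i=12 t=39 v=5: DROP (t<42-0); WM=42
i=13 t=43 v=5: → [33,44); WM=43

4 6 7 10 12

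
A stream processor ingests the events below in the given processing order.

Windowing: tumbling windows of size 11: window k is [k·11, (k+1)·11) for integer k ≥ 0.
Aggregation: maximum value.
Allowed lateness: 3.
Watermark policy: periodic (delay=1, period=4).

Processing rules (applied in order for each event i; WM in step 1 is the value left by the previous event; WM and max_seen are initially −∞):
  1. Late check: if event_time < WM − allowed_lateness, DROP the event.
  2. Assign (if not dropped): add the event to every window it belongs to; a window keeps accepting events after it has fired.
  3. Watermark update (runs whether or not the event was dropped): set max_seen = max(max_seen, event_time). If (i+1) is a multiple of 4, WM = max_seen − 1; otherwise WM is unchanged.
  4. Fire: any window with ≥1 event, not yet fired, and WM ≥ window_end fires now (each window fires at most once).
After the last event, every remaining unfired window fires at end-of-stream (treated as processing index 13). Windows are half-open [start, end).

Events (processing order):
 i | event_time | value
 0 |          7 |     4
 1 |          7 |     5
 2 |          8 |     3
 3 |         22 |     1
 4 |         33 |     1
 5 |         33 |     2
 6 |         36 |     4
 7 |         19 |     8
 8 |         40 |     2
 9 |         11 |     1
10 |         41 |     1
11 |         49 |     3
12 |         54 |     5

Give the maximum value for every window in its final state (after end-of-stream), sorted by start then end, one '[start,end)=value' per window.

[0,11)=5 [11,22)=8 [22,33)=1 [33,44)=4 [44,55)=5

i=0 t=7 v=4: → [0,11); WM=−∞
i=1 t=7 v=5: → [0,11); WM=−∞
i=2 t=8 v=3: → [0,11); WM=−∞
i=3 t=22 v=1: → [22,33); WM=21; [0,11) fires=5
i=4 t=33 v=1: → [33,44); WM=21
i=5 t=33 v=2: → [33,44); WM=21
i=6 t=36 v=4: → [33,44); WM=21
i=7 t=19 v=8: → [11,22); WM=35; [11,22) fires=8 [22,33) fires=1
i=8 t=40 v=2: → [33,44); WM=35
i=9 t=11 v=1: DROP (t<35-3); WM=35
i=10 t=41 v=1: → [33,44); WM=35
i=11 t=49 v=3: → [44,55); WM=48; [33,44) fires=4
i=12 t=54 v=5: → [44,55); WM=48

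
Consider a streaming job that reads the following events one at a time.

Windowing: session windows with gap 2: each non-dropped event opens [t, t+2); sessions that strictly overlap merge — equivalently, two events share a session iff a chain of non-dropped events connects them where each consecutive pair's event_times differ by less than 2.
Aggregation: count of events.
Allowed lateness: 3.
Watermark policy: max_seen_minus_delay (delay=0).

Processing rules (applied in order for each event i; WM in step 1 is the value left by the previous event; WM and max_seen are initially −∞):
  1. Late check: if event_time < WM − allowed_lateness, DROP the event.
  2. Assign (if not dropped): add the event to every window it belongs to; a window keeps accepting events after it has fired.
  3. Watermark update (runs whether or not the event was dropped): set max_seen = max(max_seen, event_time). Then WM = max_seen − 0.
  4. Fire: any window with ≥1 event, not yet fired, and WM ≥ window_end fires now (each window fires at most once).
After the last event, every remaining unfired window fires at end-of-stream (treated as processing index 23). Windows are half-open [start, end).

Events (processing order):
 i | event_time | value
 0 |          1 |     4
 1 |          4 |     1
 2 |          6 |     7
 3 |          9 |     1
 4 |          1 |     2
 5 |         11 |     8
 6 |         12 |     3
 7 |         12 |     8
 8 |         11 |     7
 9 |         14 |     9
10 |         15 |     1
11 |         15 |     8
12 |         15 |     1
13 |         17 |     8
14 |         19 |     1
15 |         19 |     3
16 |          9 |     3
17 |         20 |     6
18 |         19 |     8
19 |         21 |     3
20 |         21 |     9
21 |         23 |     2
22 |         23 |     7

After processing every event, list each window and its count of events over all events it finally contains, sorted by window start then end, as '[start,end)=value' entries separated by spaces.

i=0 t=1 v=4: → [1,3); WM=1
i=1 t=4 v=1: → [4,6); WM=4
i=2 t=6 v=7: → [6,8); WM=6
i=3 t=9 v=1: → [9,11); WM=9
i=4 t=1 v=2: DROP (t<9-3); WM=9
i=5 t=11 v=8: → [11,13); WM=11
i=6 t=12 v=3: → [11,14); WM=12
i=7 t=12 v=8: → [11,14); WM=12
i=8 t=11 v=7: → [11,14); WM=12
i=9 t=14 v=9: → [14,16); WM=14
i=10 t=15 v=1: → [14,17); WM=15
i=11 t=15 v=8: → [14,17); WM=15
i=12 t=15 v=1: → [14,17); WM=15
i=13 t=17 v=8: → [17,19); WM=17
i=14 t=19 v=1: → [19,21); WM=19
i=15 t=19 v=3: → [19,21); WM=19
i=16 t=9 v=3: DROP (t<19-3); WM=19
i=17 t=20 v=6: → [19,22); WM=20
i=18 t=19 v=8: → [19,22); WM=20
i=19 t=21 v=3: → [19,23); WM=21
i=20 t=21 v=9: → [19,23); WM=21
i=21 t=23 v=2: → [23,25); WM=23
i=22 t=23 v=7: → [23,25); WM=23

[1,3)=1 [4,6)=1 [6,8)=1 [9,11)=1 [11,14)=4 [14,17)=4 [17,19)=1 [19,23)=6 [23,25)=2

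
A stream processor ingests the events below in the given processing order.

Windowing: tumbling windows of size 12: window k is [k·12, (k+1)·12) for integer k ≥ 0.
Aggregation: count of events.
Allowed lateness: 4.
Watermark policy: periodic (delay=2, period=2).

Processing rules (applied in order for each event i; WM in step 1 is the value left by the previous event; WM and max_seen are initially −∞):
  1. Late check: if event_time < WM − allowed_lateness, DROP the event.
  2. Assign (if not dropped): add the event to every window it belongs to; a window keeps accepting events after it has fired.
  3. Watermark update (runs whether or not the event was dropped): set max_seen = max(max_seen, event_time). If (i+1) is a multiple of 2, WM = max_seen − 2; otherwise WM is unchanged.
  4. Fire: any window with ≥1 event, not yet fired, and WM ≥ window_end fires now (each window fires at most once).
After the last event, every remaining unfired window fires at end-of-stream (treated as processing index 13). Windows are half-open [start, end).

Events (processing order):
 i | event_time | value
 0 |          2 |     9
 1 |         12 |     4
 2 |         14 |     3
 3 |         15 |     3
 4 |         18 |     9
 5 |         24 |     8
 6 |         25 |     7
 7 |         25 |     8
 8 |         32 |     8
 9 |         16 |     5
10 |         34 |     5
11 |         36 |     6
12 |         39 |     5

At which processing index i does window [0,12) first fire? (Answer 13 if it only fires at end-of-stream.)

3

i=0 t=2 v=9: → [0,12); WM=−∞
i=1 t=12 v=4: → [12,24); WM=10
i=2 t=14 v=3: → [12,24); WM=10
i=3 t=15 v=3: → [12,24); WM=13; [0,12) fires=1
i=4 t=18 v=9: → [12,24); WM=13
i=5 t=24 v=8: → [24,36); WM=22
i=6 t=25 v=7: → [24,36); WM=22
i=7 t=25 v=8: → [24,36); WM=23
i=8 t=32 v=8: → [24,36); WM=23
i=9 t=16 v=5: DROP (t<23-4); WM=30; [12,24) fires=4
i=10 t=34 v=5: → [24,36); WM=30
i=11 t=36 v=6: → [36,48); WM=34
i=12 t=39 v=5: → [36,48); WM=34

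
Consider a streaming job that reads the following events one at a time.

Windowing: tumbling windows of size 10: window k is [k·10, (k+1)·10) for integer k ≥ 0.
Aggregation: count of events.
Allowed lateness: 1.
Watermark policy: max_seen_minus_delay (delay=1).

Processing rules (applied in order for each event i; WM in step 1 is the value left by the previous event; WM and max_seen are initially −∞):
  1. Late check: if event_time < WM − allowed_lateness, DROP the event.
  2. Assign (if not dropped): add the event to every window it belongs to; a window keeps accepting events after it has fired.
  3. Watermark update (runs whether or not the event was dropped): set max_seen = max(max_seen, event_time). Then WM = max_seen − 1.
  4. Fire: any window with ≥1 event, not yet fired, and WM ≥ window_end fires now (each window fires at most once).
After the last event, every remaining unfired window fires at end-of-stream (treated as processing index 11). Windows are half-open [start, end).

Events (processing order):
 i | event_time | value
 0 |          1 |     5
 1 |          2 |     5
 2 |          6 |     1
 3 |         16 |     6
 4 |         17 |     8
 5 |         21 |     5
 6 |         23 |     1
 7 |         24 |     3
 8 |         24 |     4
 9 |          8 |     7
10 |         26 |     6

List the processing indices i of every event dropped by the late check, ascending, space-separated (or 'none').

i=0 t=1 v=5: → [0,10); WM=0
i=1 t=2 v=5: → [0,10); WM=1
i=2 t=6 v=1: → [0,10); WM=5
i=3 t=16 v=6: → [10,20); WM=15; [0,10) fires=3
i=4 t=17 v=8: → [10,20); WM=16
i=5 t=21 v=5: → [20,30); WM=20; [10,20) fires=2
i=6 t=23 v=1: → [20,30); WM=22
i=7 t=24 v=3: → [20,30); WM=23
i=8 t=24 v=4: → [20,30); WM=23
i=9 t=8 v=7: DROP (t<23-1); WM=23
i=10 t=26 v=6: → [20,30); WM=25

9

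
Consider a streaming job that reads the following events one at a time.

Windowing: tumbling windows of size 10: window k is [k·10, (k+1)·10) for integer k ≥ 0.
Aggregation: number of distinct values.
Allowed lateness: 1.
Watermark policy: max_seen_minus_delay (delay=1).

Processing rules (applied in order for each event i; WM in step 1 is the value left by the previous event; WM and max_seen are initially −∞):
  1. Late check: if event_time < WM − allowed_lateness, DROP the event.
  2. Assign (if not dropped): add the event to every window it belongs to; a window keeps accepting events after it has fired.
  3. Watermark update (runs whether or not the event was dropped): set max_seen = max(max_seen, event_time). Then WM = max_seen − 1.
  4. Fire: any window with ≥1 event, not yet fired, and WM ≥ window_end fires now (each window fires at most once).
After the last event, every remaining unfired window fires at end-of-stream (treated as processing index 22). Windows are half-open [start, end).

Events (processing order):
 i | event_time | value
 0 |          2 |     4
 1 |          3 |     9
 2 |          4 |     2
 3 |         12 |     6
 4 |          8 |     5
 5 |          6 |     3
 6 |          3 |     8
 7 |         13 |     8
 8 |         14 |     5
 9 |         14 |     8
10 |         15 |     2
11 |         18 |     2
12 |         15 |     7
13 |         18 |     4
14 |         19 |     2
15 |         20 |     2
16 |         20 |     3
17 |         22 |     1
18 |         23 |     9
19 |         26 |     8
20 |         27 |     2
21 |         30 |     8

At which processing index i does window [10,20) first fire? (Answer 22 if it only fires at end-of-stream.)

i=0 t=2 v=4: → [0,10); WM=1
i=1 t=3 v=9: → [0,10); WM=2
i=2 t=4 v=2: → [0,10); WM=3
i=3 t=12 v=6: → [10,20); WM=11; [0,10) fires=3
i=4 t=8 v=5: DROP (t<11-1); WM=11
i=5 t=6 v=3: DROP (t<11-1); WM=11
i=6 t=3 v=8: DROP (t<11-1); WM=11
i=7 t=13 v=8: → [10,20); WM=12
i=8 t=14 v=5: → [10,20); WM=13
i=9 t=14 v=8: → [10,20); WM=13
i=10 t=15 v=2: → [10,20); WM=14
i=11 t=18 v=2: → [10,20); WM=17
i=12 t=15 v=7: DROP (t<17-1); WM=17
i=13 t=18 v=4: → [10,20); WM=17
i=14 t=19 v=2: → [10,20); WM=18
i=15 t=20 v=2: → [20,30); WM=19
i=16 t=20 v=3: → [20,30); WM=19
i=17 t=22 v=1: → [20,30); WM=21; [10,20) fires=5
i=18 t=23 v=9: → [20,30); WM=22
i=19 t=26 v=8: → [20,30); WM=25
i=20 t=27 v=2: → [20,30); WM=26
i=21 t=30 v=8: → [30,40); WM=29

17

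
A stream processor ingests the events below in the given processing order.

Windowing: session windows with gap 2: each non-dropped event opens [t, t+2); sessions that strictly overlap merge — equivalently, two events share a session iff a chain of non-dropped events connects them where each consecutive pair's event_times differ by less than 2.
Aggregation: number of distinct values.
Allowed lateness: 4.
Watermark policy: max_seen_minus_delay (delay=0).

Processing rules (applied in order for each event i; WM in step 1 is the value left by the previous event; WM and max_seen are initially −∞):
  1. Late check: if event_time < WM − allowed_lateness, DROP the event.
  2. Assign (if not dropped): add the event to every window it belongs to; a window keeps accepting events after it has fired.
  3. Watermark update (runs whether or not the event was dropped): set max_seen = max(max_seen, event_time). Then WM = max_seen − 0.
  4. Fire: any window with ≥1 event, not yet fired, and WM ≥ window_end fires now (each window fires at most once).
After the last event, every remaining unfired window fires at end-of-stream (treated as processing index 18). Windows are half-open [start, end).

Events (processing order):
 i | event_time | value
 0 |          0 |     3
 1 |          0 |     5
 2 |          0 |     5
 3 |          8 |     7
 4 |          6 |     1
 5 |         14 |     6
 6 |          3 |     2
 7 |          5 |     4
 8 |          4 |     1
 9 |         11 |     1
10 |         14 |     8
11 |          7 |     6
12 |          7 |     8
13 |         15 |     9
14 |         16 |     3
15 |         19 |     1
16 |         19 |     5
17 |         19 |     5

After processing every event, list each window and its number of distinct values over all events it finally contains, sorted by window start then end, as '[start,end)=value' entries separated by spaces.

i=0 t=0 v=3: → [0,2); WM=0
i=1 t=0 v=5: → [0,2); WM=0
i=2 t=0 v=5: → [0,2); WM=0
i=3 t=8 v=7: → [8,10); WM=8
i=4 t=6 v=1: → [6,8); WM=8
i=5 t=14 v=6: → [14,16); WM=14
i=6 t=3 v=2: DROP (t<14-4); WM=14
i=7 t=5 v=4: DROP (t<14-4); WM=14
i=8 t=4 v=1: DROP (t<14-4); WM=14
i=9 t=11 v=1: → [11,13); WM=14
i=10 t=14 v=8: → [14,16); WM=14
i=11 t=7 v=6: DROP (t<14-4); WM=14
i=12 t=7 v=8: DROP (t<14-4); WM=14
i=13 t=15 v=9: → [14,17); WM=15
i=14 t=16 v=3: → [14,18); WM=16
i=15 t=19 v=1: → [19,21); WM=19
i=16 t=19 v=5: → [19,21); WM=19
i=17 t=19 v=5: → [19,21); WM=19

[0,2)=2 [6,8)=1 [8,10)=1 [11,13)=1 [14,18)=4 [19,21)=2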